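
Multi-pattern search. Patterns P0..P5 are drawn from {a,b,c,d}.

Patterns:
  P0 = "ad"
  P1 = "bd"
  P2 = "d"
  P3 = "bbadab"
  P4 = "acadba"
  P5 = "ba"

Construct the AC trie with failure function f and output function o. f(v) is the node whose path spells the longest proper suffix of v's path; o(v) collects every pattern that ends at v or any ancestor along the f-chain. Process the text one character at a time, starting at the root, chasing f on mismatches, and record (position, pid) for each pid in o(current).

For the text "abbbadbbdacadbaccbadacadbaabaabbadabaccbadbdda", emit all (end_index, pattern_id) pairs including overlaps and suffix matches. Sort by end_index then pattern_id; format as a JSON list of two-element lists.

Build automaton:
Trie nodes:
  0='ε' goto a→1 b→3 d→5
  1='a' goto c→11 d→2
  2='ad' goto ·  ←P0
  3='b' goto a→16 b→6 d→4
  4='bd' goto ·  ←P1
  5='d' goto ·  ←P2
  6='bb' goto a→7
  7='bba' goto d→8
  8='bbad' goto a→9
  9='bbada' goto b→10
  10='bbadab' goto ·  ←P3
  11='ac' goto a→12
  12='aca' goto d→13
  13='acad' goto b→14
  14='acadb' goto a→15
  15='acadba' goto ·  ←P4
  16='ba' goto ·  ←P5

BFS fail/out derivation:
  fail(1) 'a': from fail(0)=0 chase 'a': 0 ⇒ 0;  out=∅∪out(0)=∅
  fail(3) 'b': from fail(0)=0 chase 'b': 0 ⇒ 0;  out=∅∪out(0)=∅
  fail(5) 'd': from fail(0)=0 chase 'd': 0 ⇒ 0;  out={2}∪out(0)={2}
  fail(2) 'ad': from fail(1)=0 chase 'd': 0 ⇒ 5;  out={0}∪out(5)={0,2}
  fail(4) 'bd': from fail(3)=0 chase 'd': 0 ⇒ 5;  out={1}∪out(5)={1,2}
  fail(6) 'bb': from fail(3)=0 chase 'b': 0 ⇒ 3;  out=∅∪out(3)=∅
  fail(11) 'ac': from fail(1)=0 chase 'c': 0 ⇒ 0;  out=∅∪out(0)=∅
  fail(16) 'ba': from fail(3)=0 chase 'a': 0 ⇒ 1;  out={5}∪out(1)={5}
  fail(7) 'bba': from fail(6)=3 chase 'a': 3 ⇒ 16;  out=∅∪out(16)={5}
  fail(12) 'aca': from fail(11)=0 chase 'a': 0 ⇒ 1;  out=∅∪out(1)=∅
  fail(8) 'bbad': from fail(7)=16 chase 'd': 16→1 ⇒ 2;  out=∅∪out(2)={0,2}
  fail(13) 'acad': from fail(12)=1 chase 'd': 1 ⇒ 2;  out=∅∪out(2)={0,2}
  fail(9) 'bbada': from fail(8)=2 chase 'a': 2→5→0 ⇒ 1;  out=∅∪out(1)=∅
  fail(14) 'acadb': from fail(13)=2 chase 'b': 2→5→0 ⇒ 3;  out=∅∪out(3)=∅
  fail(10) 'bbadab': from fail(9)=1 chase 'b': 1→0 ⇒ 3;  out={3}∪out(3)={3}
  fail(15) 'acadba': from fail(14)=3 chase 'a': 3 ⇒ 16;  out={4}∪out(16)={4,5}

Scan:
[0] read 'a'  n0⇒n1
[1] read 'b'  n1⇒n3 (fail-walked)
[2] read 'b'  n3⇒n6
[3] read 'b'  n6⇒n6 (fail-walked)
[4] read 'a'  n6⇒n7  emit P5@[3:4]
[5] read 'd'  n7⇒n8  emit P0@[4:5],P2@[5:5]
[6] read 'b'  n8⇒n3 (fail-walked)
[7] read 'b'  n3⇒n6
[8] read 'd'  n6⇒n4 (fail-walked)  emit P1@[7:8],P2@[8:8]
[9] read 'a'  n4⇒n1 (fail-walked)
[10] read 'c'  n1⇒n11
[11] read 'a'  n11⇒n12
[12] read 'd'  n12⇒n13  emit P0@[11:12],P2@[12:12]
[13] read 'b'  n13⇒n14
[14] read 'a'  n14⇒n15  emit P4@[9:14],P5@[13:14]
[15] read 'c'  n15⇒n11 (fail-walked)
[16] read 'c'  n11⇒n0 (fail-walked)
[17] read 'b'  n0⇒n3
[18] read 'a'  n3⇒n16  emit P5@[17:18]
[19] read 'd'  n16⇒n2 (fail-walked)  emit P0@[18:19],P2@[19:19]
[20] read 'a'  n2⇒n1 (fail-walked)
[21] read 'c'  n1⇒n11
[22] read 'a'  n11⇒n12
[23] read 'd'  n12⇒n13  emit P0@[22:23],P2@[23:23]
[24] read 'b'  n13⇒n14
[25] read 'a'  n14⇒n15  emit P4@[20:25],P5@[24:25]
[26] read 'a'  n15⇒n1 (fail-walked)
[27] read 'b'  n1⇒n3 (fail-walked)
[28] read 'a'  n3⇒n16  emit P5@[27:28]
[29] read 'a'  n16⇒n1 (fail-walked)
[30] read 'b'  n1⇒n3 (fail-walked)
[31] read 'b'  n3⇒n6
[32] read 'a'  n6⇒n7  emit P5@[31:32]
[33] read 'd'  n7⇒n8  emit P0@[32:33],P2@[33:33]
[34] read 'a'  n8⇒n9
[35] read 'b'  n9⇒n10  emit P3@[30:35]
[36] read 'a'  n10⇒n16 (fail-walked)  emit P5@[35:36]
[37] read 'c'  n16⇒n11 (fail-walked)
[38] read 'c'  n11⇒n0 (fail-walked)
[39] read 'b'  n0⇒n3
[40] read 'a'  n3⇒n16  emit P5@[39:40]
[41] read 'd'  n16⇒n2 (fail-walked)  emit P0@[40:41],P2@[41:41]
[42] read 'b'  n2⇒n3 (fail-walked)
[43] read 'd'  n3⇒n4  emit P1@[42:43],P2@[43:43]
[44] read 'd'  n4⇒n5 (fail-walked)  emit P2@[44:44]
[45] read 'a'  n5⇒n1 (fail-walked)

Matches: [[4,5],[5,0],[5,2],[8,1],[8,2],[12,0],[12,2],[14,4],[14,5],[18,5],[19,0],[19,2],[23,0],[23,2],[25,4],[25,5],[28,5],[32,5],[33,0],[33,2],[35,3],[36,5],[40,5],[41,0],[41,2],[43,1],[43,2],[44,2]]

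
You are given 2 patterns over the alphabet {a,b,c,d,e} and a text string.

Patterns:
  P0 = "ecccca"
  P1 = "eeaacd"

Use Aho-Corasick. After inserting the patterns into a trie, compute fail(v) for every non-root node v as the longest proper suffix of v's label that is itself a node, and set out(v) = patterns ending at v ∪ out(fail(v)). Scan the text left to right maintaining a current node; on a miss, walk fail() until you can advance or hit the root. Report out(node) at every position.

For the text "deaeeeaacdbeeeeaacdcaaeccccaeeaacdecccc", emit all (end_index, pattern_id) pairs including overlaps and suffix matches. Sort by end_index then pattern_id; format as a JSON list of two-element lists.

Construct AC machine:
Trie nodes:
  n0 'ε': e→1
  n1 'e': c→2 e→7
  n2 'ec': c→3
  n3 'ecc': c→4
  n4 'eccc': c→5
  n5 'ecccc': a→6
  n6 'ecccca': ·  ←P0
  n7 'ee': a→8
  n8 'eea': a→9
  n9 'eeaa': c→10
  n10 'eeaac': d→11
  n11 'eeaacd': ·  ←P1

BFS fail/out derivation:
  fail(1) 'e': from fail(0)=0 chase 'e': 0 ⇒ 0;  out=∅∪out(0)=∅
  fail(2) 'ec': from fail(1)=0 chase 'c': 0 ⇒ 0;  out=∅∪out(0)=∅
  fail(7) 'ee': from fail(1)=0 chase 'e': 0 ⇒ 1;  out=∅∪out(1)=∅
  fail(3) 'ecc': from fail(2)=0 chase 'c': 0 ⇒ 0;  out=∅∪out(0)=∅
  fail(8) 'eea': from fail(7)=1 chase 'a': 1→0 ⇒ 0;  out=∅∪out(0)=∅
  fail(4) 'eccc': from fail(3)=0 chase 'c': 0 ⇒ 0;  out=∅∪out(0)=∅
  fail(9) 'eeaa': from fail(8)=0 chase 'a': 0 ⇒ 0;  out=∅∪out(0)=∅
  fail(5) 'ecccc': from fail(4)=0 chase 'c': 0 ⇒ 0;  out=∅∪out(0)=∅
  fail(10) 'eeaac': from fail(9)=0 chase 'c': 0 ⇒ 0;  out=∅∪out(0)=∅
  fail(6) 'ecccca': from fail(5)=0 chase 'a': 0 ⇒ 0;  out={0}∪out(0)={0}
  fail(11) 'eeaacd': from fail(10)=0 chase 'd': 0 ⇒ 0;  out={1}∪out(0)={1}

Run:
pos 0 'd': at 0
pos 1 'e': at 1
pos 2 'a': at 0 (fail-walked)
pos 3 'e': at 1
pos 4 'e': at 7
pos 5 'e': at 7 (fail-walked)
pos 6 'a': at 8
pos 7 'a': at 9
pos 8 'c': at 10
pos 9 'd': at 11  emit P1@[4:9]
pos 10 'b': at 0 (fail-walked)
pos 11 'e': at 1
pos 12 'e': at 7
pos 13 'e': at 7 (fail-walked)
pos 14 'e': at 7 (fail-walked)
pos 15 'a': at 8
pos 16 'a': at 9
pos 17 'c': at 10
pos 18 'd': at 11  emit P1@[13:18]
pos 19 'c': at 0 (fail-walked)
pos 20 'a': at 0
pos 21 'a': at 0
pos 22 'e': at 1
pos 23 'c': at 2
pos 24 'c': at 3
pos 25 'c': at 4
pos 26 'c': at 5
pos 27 'a': at 6  emit P0@[22:27]
pos 28 'e': at 1 (fail-walked)
pos 29 'e': at 7
pos 30 'a': at 8
pos 31 'a': at 9
pos 32 'c': at 10
pos 33 'd': at 11  emit P1@[28:33]
pos 34 'e': at 1 (fail-walked)
pos 35 'c': at 2
pos 36 'c': at 3
pos 37 'c': at 4
pos 38 'c': at 5

Matches: [[9,1],[18,1],[27,0],[33,1]]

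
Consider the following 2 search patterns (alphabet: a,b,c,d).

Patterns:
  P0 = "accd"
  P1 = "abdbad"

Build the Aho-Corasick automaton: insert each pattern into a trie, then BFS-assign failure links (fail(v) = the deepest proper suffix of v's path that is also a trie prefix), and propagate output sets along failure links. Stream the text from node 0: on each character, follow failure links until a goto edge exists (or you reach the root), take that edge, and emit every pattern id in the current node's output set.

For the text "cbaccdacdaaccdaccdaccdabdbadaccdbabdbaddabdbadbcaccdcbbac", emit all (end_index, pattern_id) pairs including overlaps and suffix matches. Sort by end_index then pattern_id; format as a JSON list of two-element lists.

Build automaton:
Trie nodes:
  n0 'ε': a→1
  n1 'a': b→5 c→2
  n2 'ac': c→3
  n3 'acc': d→4
  n4 'accd': ·  [P0 ends]
  n5 'ab': d→6
  n6 'abd': b→7
  n7 'abdb': a→8
  n8 'abdba': d→9
  n9 'abdbad': ·  [P1 ends]

Failure links (BFS by depth):
  fail(1) 'a': from fail(0)=0 chase 'a': 0 ⇒ 0;  out=∅∪out(0)=∅
  fail(2) 'ac': from fail(1)=0 chase 'c': 0 ⇒ 0;  out=∅∪out(0)=∅
  fail(5) 'ab': from fail(1)=0 chase 'b': 0 ⇒ 0;  out=∅∪out(0)=∅
  fail(3) 'acc': from fail(2)=0 chase 'c': 0 ⇒ 0;  out=∅∪out(0)=∅
  fail(6) 'abd': from fail(5)=0 chase 'd': 0 ⇒ 0;  out=∅∪out(0)=∅
  fail(4) 'accd': from fail(3)=0 chase 'd': 0 ⇒ 0;  out={0}∪out(0)={0}
  fail(7) 'abdb': from fail(6)=0 chase 'b': 0 ⇒ 0;  out=∅∪out(0)=∅
  fail(8) 'abdba': from fail(7)=0 chase 'a': 0 ⇒ 1;  out=∅∪out(1)=∅
  fail(9) 'abdbad': from fail(8)=1 chase 'd': 1→0 ⇒ 0;  out={1}∪out(0)={1}

Run:
[0] read 'c'  n0⇒n0
[1] read 'b'  n0⇒n0
[2] read 'a'  n0⇒n1
[3] read 'c'  n1⇒n2
[4] read 'c'  n2⇒n3
[5] read 'd'  n3⇒n4  ** P0@[2:5]
[6] read 'a'  n4⇒n1 (via fail)
[7] read 'c'  n1⇒n2
[8] read 'd'  n2⇒n0 (via fail)
[9] read 'a'  n0⇒n1
[10] read 'a'  n1⇒n1 (via fail)
[11] read 'c'  n1⇒n2
[12] read 'c'  n2⇒n3
[13] read 'd'  n3⇒n4  ** P0@[10:13]
[14] read 'a'  n4⇒n1 (via fail)
[15] read 'c'  n1⇒n2
[16] read 'c'  n2⇒n3
[17] read 'd'  n3⇒n4  ** P0@[14:17]
[18] read 'a'  n4⇒n1 (via fail)
[19] read 'c'  n1⇒n2
[20] read 'c'  n2⇒n3
[21] read 'd'  n3⇒n4  ** P0@[18:21]
[22] read 'a'  n4⇒n1 (via fail)
[23] read 'b'  n1⇒n5
[24] read 'd'  n5⇒n6
[25] read 'b'  n6⇒n7
[26] read 'a'  n7⇒n8
[27] read 'd'  n8⇒n9  ** P1@[22:27]
[28] read 'a'  n9⇒n1 (via fail)
[29] read 'c'  n1⇒n2
[30] read 'c'  n2⇒n3
[31] read 'd'  n3⇒n4  ** P0@[28:31]
[32] read 'b'  n4⇒n0 (via fail)
[33] read 'a'  n0⇒n1
[34] read 'b'  n1⇒n5
[35] read 'd'  n5⇒n6
[36] read 'b'  n6⇒n7
[37] read 'a'  n7⇒n8
[38] read 'd'  n8⇒n9  ** P1@[33:38]
[39] read 'd'  n9⇒n0 (via fail)
[40] read 'a'  n0⇒n1
[41] read 'b'  n1⇒n5
[42] read 'd'  n5⇒n6
[43] read 'b'  n6⇒n7
[44] read 'a'  n7⇒n8
[45] read 'd'  n8⇒n9  ** P1@[40:45]
[46] read 'b'  n9⇒n0 (via fail)
[47] read 'c'  n0⇒n0
[48] read 'a'  n0⇒n1
[49] read 'c'  n1⇒n2
[50] read 'c'  n2⇒n3
[51] read 'd'  n3⇒n4  ** P0@[48:51]
[52] read 'c'  n4⇒n0 (via fail)
[53] read 'b'  n0⇒n0
[54] read 'b'  n0⇒n0
[55] read 'a'  n0⇒n1
[56] read 'c'  n1⇒n2

All matches (sorted): [[5,0],[13,0],[17,0],[21,0],[27,1],[31,0],[38,1],[45,1],[51,0]]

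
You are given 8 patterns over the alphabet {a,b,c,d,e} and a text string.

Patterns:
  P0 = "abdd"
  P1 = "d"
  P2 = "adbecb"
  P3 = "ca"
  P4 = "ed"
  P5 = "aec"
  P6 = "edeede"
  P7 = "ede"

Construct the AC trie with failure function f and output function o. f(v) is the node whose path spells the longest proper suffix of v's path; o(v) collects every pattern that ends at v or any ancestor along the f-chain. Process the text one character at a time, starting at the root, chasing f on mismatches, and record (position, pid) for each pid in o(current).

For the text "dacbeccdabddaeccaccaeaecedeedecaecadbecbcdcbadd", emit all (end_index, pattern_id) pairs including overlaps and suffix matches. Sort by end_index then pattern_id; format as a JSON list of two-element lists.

Construct AC machine:
Trie nodes:
  n0 'ε': a→1 c→11 d→5 e→13
  n1 'a': b→2 d→6 e→15
  n2 'ab': d→3
  n3 'abd': d→4
  n4 'abdd': ·  ←P0
  n5 'd': ·  ←P1
  n6 'ad': b→7
  n7 'adb': e→8
  n8 'adbe': c→9
  n9 'adbec': b→10
  n10 'adbecb': ·  ←P2
  n11 'c': a→12
  n12 'ca': ·  ←P3
  n13 'e': d→14
  n14 'ed': e→17  ←P4
  n15 'ae': c→16
  n16 'aec': ·  ←P5
  n17 'ede': e→18  ←P7
  n18 'edee': d→19
  n19 'edeed': e→20
  n20 'edeede': ·  ←P6

Failure links (BFS by depth):
  fail(1) 'a': from fail(0)=0 chase 'a': 0 ⇒ 0;  out=∅∪out(0)=∅
  fail(5) 'd': from fail(0)=0 chase 'd': 0 ⇒ 0;  out={1}∪out(0)={1}
  fail(11) 'c': from fail(0)=0 chase 'c': 0 ⇒ 0;  out=∅∪out(0)=∅
  fail(13) 'e': from fail(0)=0 chase 'e': 0 ⇒ 0;  out=∅∪out(0)=∅
  fail(2) 'ab': from fail(1)=0 chase 'b': 0 ⇒ 0;  out=∅∪out(0)=∅
  fail(6) 'ad': from fail(1)=0 chase 'd': 0 ⇒ 5;  out=∅∪out(5)={1}
  fail(12) 'ca': from fail(11)=0 chase 'a': 0 ⇒ 1;  out={3}∪out(1)={3}
  fail(14) 'ed': from fail(13)=0 chase 'd': 0 ⇒ 5;  out={4}∪out(5)={1,4}
  fail(15) 'ae': from fail(1)=0 chase 'e': 0 ⇒ 13;  out=∅∪out(13)=∅
  fail(3) 'abd': from fail(2)=0 chase 'd': 0 ⇒ 5;  out=∅∪out(5)={1}
  fail(7) 'adb': from fail(6)=5 chase 'b': 5→0 ⇒ 0;  out=∅∪out(0)=∅
  fail(16) 'aec': from fail(15)=13 chase 'c': 13→0 ⇒ 11;  out={5}∪out(11)={5}
  fail(17) 'ede': from fail(14)=5 chase 'e': 5→0 ⇒ 13;  out={7}∪out(13)={7}
  fail(4) 'abdd': from fail(3)=5 chase 'd': 5→0 ⇒ 5;  out={0}∪out(5)={0,1}
  fail(8) 'adbe': from fail(7)=0 chase 'e': 0 ⇒ 13;  out=∅∪out(13)=∅
  fail(18) 'edee': from fail(17)=13 chase 'e': 13→0 ⇒ 13;  out=∅∪out(13)=∅
  fail(9) 'adbec': from fail(8)=13 chase 'c': 13→0 ⇒ 11;  out=∅∪out(11)=∅
  fail(19) 'edeed': from fail(18)=13 chase 'd': 13 ⇒ 14;  out=∅∪out(14)={1,4}
  fail(10) 'adbecb': from fail(9)=11 chase 'b': 11→0 ⇒ 0;  out={2}∪out(0)={2}
  fail(20) 'edeede': from fail(19)=14 chase 'e': 14 ⇒ 17;  out={6}∪out(17)={6,7}

Scan:
[0] read 'd'  n0⇒n5  emit P1@[0:0]
[1] read 'a'  n5⇒n1 (via fail)
[2] read 'c'  n1⇒n11 (via fail)
[3] read 'b'  n11⇒n0 (via fail)
[4] read 'e'  n0⇒n13
[5] read 'c'  n13⇒n11 (via fail)
[6] read 'c'  n11⇒n11 (via fail)
[7] read 'd'  n11⇒n5 (via fail)  emit P1@[7:7]
[8] read 'a'  n5⇒n1 (via fail)
[9] read 'b'  n1⇒n2
[10] read 'd'  n2⇒n3  emit P1@[10:10]
[11] read 'd'  n3⇒n4  emit P0@[8:11],P1@[11:11]
[12] read 'a'  n4⇒n1 (via fail)
[13] read 'e'  n1⇒n15
[14] read 'c'  n15⇒n16  emit P5@[12:14]
[15] read 'c'  n16⇒n11 (via fail)
[16] read 'a'  n11⇒n12  emit P3@[15:16]
[17] read 'c'  n12⇒n11 (via fail)
[18] read 'c'  n11⇒n11 (via fail)
[19] read 'a'  n11⇒n12  emit P3@[18:19]
[20] read 'e'  n12⇒n15 (via fail)
[21] read 'a'  n15⇒n1 (via fail)
[22] read 'e'  n1⇒n15
[23] read 'c'  n15⇒n16  emit P5@[21:23]
[24] read 'e'  n16⇒n13 (via fail)
[25] read 'd'  n13⇒n14  emit P1@[25:25],P4@[24:25]
[26] read 'e'  n14⇒n17  emit P7@[24:26]
[27] read 'e'  n17⇒n18
[28] read 'd'  n18⇒n19  emit P1@[28:28],P4@[27:28]
[29] read 'e'  n19⇒n20  emit P6@[24:29],P7@[27:29]
[30] read 'c'  n20⇒n11 (via fail)
[31] read 'a'  n11⇒n12  emit P3@[30:31]
[32] read 'e'  n12⇒n15 (via fail)
[33] read 'c'  n15⇒n16  emit P5@[31:33]
[34] read 'a'  n16⇒n12 (via fail)  emit P3@[33:34]
[35] read 'd'  n12⇒n6 (via fail)  emit P1@[35:35]
[36] read 'b'  n6⇒n7
[37] read 'e'  n7⇒n8
[38] read 'c'  n8⇒n9
[39] read 'b'  n9⇒n10  emit P2@[34:39]
[40] read 'c'  n10⇒n11 (via fail)
[41] read 'd'  n11⇒n5 (via fail)  emit P1@[41:41]
[42] read 'c'  n5⇒n11 (via fail)
[43] read 'b'  n11⇒n0 (via fail)
[44] read 'a'  n0⇒n1
[45] read 'd'  n1⇒n6  emit P1@[45:45]
[46] read 'd'  n6⇒n5 (via fail)  emit P1@[46:46]

Matches: [[0,1],[7,1],[10,1],[11,0],[11,1],[14,5],[16,3],[19,3],[23,5],[25,1],[25,4],[26,7],[28,1],[28,4],[29,6],[29,7],[31,3],[33,5],[34,3],[35,1],[39,2],[41,1],[45,1],[46,1]]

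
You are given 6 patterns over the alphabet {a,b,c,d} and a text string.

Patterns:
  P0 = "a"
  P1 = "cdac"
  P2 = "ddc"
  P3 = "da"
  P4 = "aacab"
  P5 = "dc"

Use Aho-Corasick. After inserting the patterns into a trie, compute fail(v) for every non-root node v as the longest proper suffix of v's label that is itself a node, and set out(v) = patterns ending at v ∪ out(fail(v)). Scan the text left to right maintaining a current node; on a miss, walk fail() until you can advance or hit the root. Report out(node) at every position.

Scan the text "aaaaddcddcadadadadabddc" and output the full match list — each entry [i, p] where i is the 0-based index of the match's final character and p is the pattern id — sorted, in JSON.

Build automaton:
Trie (insert patterns):
  0='ε' goto a→1 c→2 d→6
  1='a' goto a→10  ←P0
  2='c' goto d→3
  3='cd' goto a→4
  4='cda' goto c→5
  5='cdac' goto ·  ←P1
  6='d' goto a→9 c→14 d→7
  7='dd' goto c→8
  8='ddc' goto ·  ←P2
  9='da' goto ·  ←P3
  10='aa' goto c→11
  11='aac' goto a→12
  12='aaca' goto b→13
  13='aacab' goto ·  ←P4
  14='dc' goto ·  ←P5

Failure links (BFS by depth):
  fail(1) 'a': from fail(0)=0 chase 'a': 0 ⇒ 0;  out={0}∪out(0)={0}
  fail(2) 'c': from fail(0)=0 chase 'c': 0 ⇒ 0;  out=∅∪out(0)=∅
  fail(6) 'd': from fail(0)=0 chase 'd': 0 ⇒ 0;  out=∅∪out(0)=∅
  fail(3) 'cd': from fail(2)=0 chase 'd': 0 ⇒ 6;  out=∅∪out(6)=∅
  fail(7) 'dd': from fail(6)=0 chase 'd': 0 ⇒ 6;  out=∅∪out(6)=∅
  fail(9) 'da': from fail(6)=0 chase 'a': 0 ⇒ 1;  out={3}∪out(1)={0,3}
  fail(10) 'aa': from fail(1)=0 chase 'a': 0 ⇒ 1;  out=∅∪out(1)={0}
  fail(14) 'dc': from fail(6)=0 chase 'c': 0 ⇒ 2;  out={5}∪out(2)={5}
  fail(4) 'cda': from fail(3)=6 chase 'a': 6 ⇒ 9;  out=∅∪out(9)={0,3}
  fail(8) 'ddc': from fail(7)=6 chase 'c': 6 ⇒ 14;  out={2}∪out(14)={2,5}
  fail(11) 'aac': from fail(10)=1 chase 'c': 1→0 ⇒ 2;  out=∅∪out(2)=∅
  fail(5) 'cdac': from fail(4)=9 chase 'c': 9→1→0 ⇒ 2;  out={1}∪out(2)={1}
  fail(12) 'aaca': from fail(11)=2 chase 'a': 2→0 ⇒ 1;  out=∅∪out(1)={0}
  fail(13) 'aacab': from fail(12)=1 chase 'b': 1→0 ⇒ 0;  out={4}∪out(0)={4}

Scan:
i=0 'a': node 0→1  ** P0@[0:0]
i=1 'a': node 1→10  ** P0@[1:1]
i=2 'a': node 10→10 (via fail)  ** P0@[2:2]
i=3 'a': node 10→10 (via fail)  ** P0@[3:3]
i=4 'd': node 10→6 (via fail)
i=5 'd': node 6→7
i=6 'c': node 7→8  ** P2@[4:6],P5@[5:6]
i=7 'd': node 8→3 (via fail)
i=8 'd': node 3→7 (via fail)
i=9 'c': node 7→8  ** P2@[7:9],P5@[8:9]
i=10 'a': node 8→1 (via fail)  ** P0@[10:10]
i=11 'd': node 1→6 (via fail)
i=12 'a': node 6→9  ** P0@[12:12],P3@[11:12]
i=13 'd': node 9→6 (via fail)
i=14 'a': node 6→9  ** P0@[14:14],P3@[13:14]
i=15 'd': node 9→6 (via fail)
i=16 'a': node 6→9  ** P0@[16:16],P3@[15:16]
i=17 'd': node 9→6 (via fail)
i=18 'a': node 6→9  ** P0@[18:18],P3@[17:18]
i=19 'b': node 9→0 (via fail)
i=20 'd': node 0→6
i=21 'd': node 6→7
i=22 'c': node 7→8  ** P2@[20:22],P5@[21:22]

Result: [[0,0],[1,0],[2,0],[3,0],[6,2],[6,5],[9,2],[9,5],[10,0],[12,0],[12,3],[14,0],[14,3],[16,0],[16,3],[18,0],[18,3],[22,2],[22,5]]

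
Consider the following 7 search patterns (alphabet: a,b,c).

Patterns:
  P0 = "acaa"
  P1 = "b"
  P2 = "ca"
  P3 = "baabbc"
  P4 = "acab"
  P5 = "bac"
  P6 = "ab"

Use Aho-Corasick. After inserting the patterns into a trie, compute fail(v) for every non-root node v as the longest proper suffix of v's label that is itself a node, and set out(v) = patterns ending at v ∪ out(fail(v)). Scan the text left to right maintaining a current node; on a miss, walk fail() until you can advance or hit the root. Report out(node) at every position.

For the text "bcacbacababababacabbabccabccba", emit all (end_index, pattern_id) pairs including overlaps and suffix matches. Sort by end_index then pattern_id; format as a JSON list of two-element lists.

Build:
Trie (insert patterns):
  n0 'ε': a→1 b→5 c→6
  n1 'a': b→15 c→2
  n2 'ac': a→3
  n3 'aca': a→4 b→13
  n4 'acaa': ·  [P0 ends]
  n5 'b': a→8  [P1 ends]
  n6 'c': a→7
  n7 'ca': ·  [P2 ends]
  n8 'ba': a→9 c→14
  n9 'baa': b→10
  n10 'baab': b→11
  n11 'baabb': c→12
  n12 'baabbc': ·  [P3 ends]
  n13 'acab': ·  [P4 ends]
  n14 'bac': ·  [P5 ends]
  n15 'ab': ·  [P6 ends]

Failure links (BFS by depth):
  fail(1) 'a': from fail(0)=0 chase 'a': 0 ⇒ 0;  out=∅∪out(0)=∅
  fail(5) 'b': from fail(0)=0 chase 'b': 0 ⇒ 0;  out={1}∪out(0)={1}
  fail(6) 'c': from fail(0)=0 chase 'c': 0 ⇒ 0;  out=∅∪out(0)=∅
  fail(2) 'ac': from fail(1)=0 chase 'c': 0 ⇒ 6;  out=∅∪out(6)=∅
  fail(7) 'ca': from fail(6)=0 chase 'a': 0 ⇒ 1;  out={2}∪out(1)={2}
  fail(8) 'ba': from fail(5)=0 chase 'a': 0 ⇒ 1;  out=∅∪out(1)=∅
  fail(15) 'ab': from fail(1)=0 chase 'b': 0 ⇒ 5;  out={6}∪out(5)={1,6}
  fail(3) 'aca': from fail(2)=6 chase 'a': 6 ⇒ 7;  out=∅∪out(7)={2}
  fail(9) 'baa': from fail(8)=1 chase 'a': 1→0 ⇒ 1;  out=∅∪out(1)=∅
  fail(14) 'bac': from fail(8)=1 chase 'c': 1 ⇒ 2;  out={5}∪out(2)={5}
  fail(4) 'acaa': from fail(3)=7 chase 'a': 7→1→0 ⇒ 1;  out={0}∪out(1)={0}
  fail(10) 'baab': from fail(9)=1 chase 'b': 1 ⇒ 15;  out=∅∪out(15)={1,6}
  fail(13) 'acab': from fail(3)=7 chase 'b': 7→1 ⇒ 15;  out={4}∪out(15)={1,4,6}
  fail(11) 'baabb': from fail(10)=15 chase 'b': 15→5→0 ⇒ 5;  out=∅∪out(5)={1}
  fail(12) 'baabbc': from fail(11)=5 chase 'c': 5→0 ⇒ 6;  out={3}∪out(6)={3}

Text stream:
pos 0 'b': at 5  emit P1@[0:0]
pos 1 'c': at 6 (via fail)
pos 2 'a': at 7  emit P2@[1:2]
pos 3 'c': at 2 (via fail)
pos 4 'b': at 5 (via fail)  emit P1@[4:4]
pos 5 'a': at 8
pos 6 'c': at 14  emit P5@[4:6]
pos 7 'a': at 3 (via fail)  emit P2@[6:7]
pos 8 'b': at 13  emit P1@[8:8],P4@[5:8],P6@[7:8]
pos 9 'a': at 8 (via fail)
pos 10 'b': at 15 (via fail)  emit P1@[10:10],P6@[9:10]
pos 11 'a': at 8 (via fail)
pos 12 'b': at 15 (via fail)  emit P1@[12:12],P6@[11:12]
pos 13 'a': at 8 (via fail)
pos 14 'b': at 15 (via fail)  emit P1@[14:14],P6@[13:14]
pos 15 'a': at 8 (via fail)
pos 16 'c': at 14  emit P5@[14:16]
pos 17 'a': at 3 (via fail)  emit P2@[16:17]
pos 18 'b': at 13  emit P1@[18:18],P4@[15:18],P6@[17:18]
pos 19 'b': at 5 (via fail)  emit P1@[19:19]
pos 20 'a': at 8
pos 21 'b': at 15 (via fail)  emit P1@[21:21],P6@[20:21]
pos 22 'c': at 6 (via fail)
pos 23 'c': at 6 (via fail)
pos 24 'a': at 7  emit P2@[23:24]
pos 25 'b': at 15 (via fail)  emit P1@[25:25],P6@[24:25]
pos 26 'c': at 6 (via fail)
pos 27 'c': at 6 (via fail)
pos 28 'b': at 5 (via fail)  emit P1@[28:28]
pos 29 'a': at 8

All matches (sorted): [[0,1],[2,2],[4,1],[6,5],[7,2],[8,1],[8,4],[8,6],[10,1],[10,6],[12,1],[12,6],[14,1],[14,6],[16,5],[17,2],[18,1],[18,4],[18,6],[19,1],[21,1],[21,6],[24,2],[25,1],[25,6],[28,1]]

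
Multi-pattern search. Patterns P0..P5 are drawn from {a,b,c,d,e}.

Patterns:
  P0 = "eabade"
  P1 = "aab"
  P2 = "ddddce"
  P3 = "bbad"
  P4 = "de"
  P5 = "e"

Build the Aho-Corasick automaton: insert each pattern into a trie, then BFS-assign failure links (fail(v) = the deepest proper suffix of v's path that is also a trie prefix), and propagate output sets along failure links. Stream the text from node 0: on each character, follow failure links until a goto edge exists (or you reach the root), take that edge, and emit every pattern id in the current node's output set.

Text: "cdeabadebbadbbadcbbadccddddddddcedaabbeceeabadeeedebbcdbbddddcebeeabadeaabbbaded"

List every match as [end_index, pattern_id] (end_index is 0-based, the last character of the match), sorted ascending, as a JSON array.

Construct AC machine:
Trie nodes:
  n0 'ε': a→7 b→16 d→10 e→1
  n1 'e': a→2  [P5 ends]
  n2 'ea': b→3
  n3 'eab': a→4
  n4 'eaba': d→5
  n5 'eabad': e→6
  n6 'eabade': ·  [P0 ends]
  n7 'a': a→8
  n8 'aa': b→9
  n9 'aab': ·  [P1 ends]
  n10 'd': d→11 e→20
  n11 'dd': d→12
  n12 'ddd': d→13
  n13 'dddd': c→14
  n14 'ddddc': e→15
  n15 'ddddce': ·  [P2 ends]
  n16 'b': b→17
  n17 'bb': a→18
  n18 'bba': d→19
  n19 'bbad': ·  [P3 ends]
  n20 'de': ·  [P4 ends]

BFS fail/out derivation:
  n1('e'): parent n0 fail=0; on 'e' 0 → fail=0;  out {5}∪∅={5}
  n7('a'): parent n0 fail=0; on 'a' 0 → fail=0;  out ∅∪∅=∅
  n10('d'): parent n0 fail=0; on 'd' 0 → fail=0;  out ∅∪∅=∅
  n16('b'): parent n0 fail=0; on 'b' 0 → fail=0;  out ∅∪∅=∅
  n2('ea'): parent n1 fail=0; on 'a' 0 → fail=7;  out ∅∪∅=∅
  n8('aa'): parent n7 fail=0; on 'a' 0 → fail=7;  out ∅∪∅=∅
  n11('dd'): parent n10 fail=0; on 'd' 0 → fail=10;  out ∅∪∅=∅
  n17('bb'): parent n16 fail=0; on 'b' 0 → fail=16;  out ∅∪∅=∅
  n20('de'): parent n10 fail=0; on 'e' 0 → fail=1;  out {4}∪{5}={4,5}
  n3('eab'): parent n2 fail=7; on 'b' 7→0 → fail=16;  out ∅∪∅=∅
  n9('aab'): parent n8 fail=7; on 'b' 7→0 → fail=16;  out {1}∪∅={1}
  n12('ddd'): parent n11 fail=10; on 'd' 10 → fail=11;  out ∅∪∅=∅
  n18('bba'): parent n17 fail=16; on 'a' 16→0 → fail=7;  out ∅∪∅=∅
  n4('eaba'): parent n3 fail=16; on 'a' 16→0 → fail=7;  out ∅∪∅=∅
  n13('dddd'): parent n12 fail=11; on 'd' 11 → fail=12;  out ∅∪∅=∅
  n19('bbad'): parent n18 fail=7; on 'd' 7→0 → fail=10;  out {3}∪∅={3}
  n5('eabad'): parent n4 fail=7; on 'd' 7→0 → fail=10;  out ∅∪∅=∅
  n14('ddddc'): parent n13 fail=12; on 'c' 12→11→10→0 → fail=0;  out ∅∪∅=∅
  n6('eabade'): parent n5 fail=10; on 'e' 10 → fail=20;  out {0}∪{4,5}={0,4,5}
  n15('ddddce'): parent n14 fail=0; on 'e' 0 → fail=1;  out {2}∪{5}={2,5}

Text stream:
i=0 'c': node 0→0
i=1 'd': node 0→10
i=2 'e': node 10→20  → match P4@[1:2],P5@[2:2]
i=3 'a': node 20→2 ·f
i=4 'b': node 2→3
i=5 'a': node 3→4
i=6 'd': node 4→5
i=7 'e': node 5→6  → match P0@[2:7],P4@[6:7],P5@[7:7]
i=8 'b': node 6→16 ·f
i=9 'b': node 16→17
i=10 'a': node 17→18
i=11 'd': node 18→19  → match P3@[8:11]
i=12 'b': node 19→16 ·f
i=13 'b': node 16→17
i=14 'a': node 17→18
i=15 'd': node 18→19  → match P3@[12:15]
i=16 'c': node 19→0 ·f
i=17 'b': node 0→16
i=18 'b': node 16→17
i=19 'a': node 17→18
i=20 'd': node 18→19  → match P3@[17:20]
i=21 'c': node 19→0 ·f
i=22 'c': node 0→0
i=23 'd': node 0→10
i=24 'd': node 10→11
i=25 'd': node 11→12
i=26 'd': node 12→13
i=27 'd': node 13→13 ·f
i=28 'd': node 13→13 ·f
i=29 'd': node 13→13 ·f
i=30 'd': node 13→13 ·f
i=31 'c': node 13→14
i=32 'e': node 14→15  → match P2@[27:32],P5@[32:32]
i=33 'd': node 15→10 ·f
i=34 'a': node 10→7 ·f
i=35 'a': node 7→8
i=36 'b': node 8→9  → match P1@[34:36]
i=37 'b': node 9→17 ·f
i=38 'e': node 17→1 ·f  → match P5@[38:38]
i=39 'c': node 1→0 ·f
i=40 'e': node 0→1  → match P5@[40:40]
i=41 'e': node 1→1 ·f  → match P5@[41:41]
i=42 'a': node 1→2
i=43 'b': node 2→3
i=44 'a': node 3→4
i=45 'd': node 4→5
i=46 'e': node 5→6  → match P0@[41:46],P4@[45:46],P5@[46:46]
i=47 'e': node 6→1 ·f  → match P5@[47:47]
i=48 'e': node 1→1 ·f  → match P5@[48:48]
i=49 'd': node 1→10 ·f
i=50 'e': node 10→20  → match P4@[49:50],P5@[50:50]
i=51 'b': node 20→16 ·f
i=52 'b': node 16→17
i=53 'c': node 17→0 ·f
i=54 'd': node 0→10
i=55 'b': node 10→16 ·f
i=56 'b': node 16→17
i=57 'd': node 17→10 ·f
i=58 'd': node 10→11
i=59 'd': node 11→12
i=60 'd': node 12→13
i=61 'c': node 13→14
i=62 'e': node 14→15  → match P2@[57:62],P5@[62:62]
i=63 'b': node 15→16 ·f
i=64 'e': node 16→1 ·f  → match P5@[64:64]
i=65 'e': node 1→1 ·f  → match P5@[65:65]
i=66 'a': node 1→2
i=67 'b': node 2→3
i=68 'a': node 3→4
i=69 'd': node 4→5
i=70 'e': node 5→6  → match P0@[65:70],P4@[69:70],P5@[70:70]
i=71 'a': node 6→2 ·f
i=72 'a': node 2→8 ·f
i=73 'b': node 8→9  → match P1@[71:73]
i=74 'b': node 9→17 ·f
i=75 'b': node 17→17 ·f
i=76 'a': node 17→18
i=77 'd': node 18→19  → match P3@[74:77]
i=78 'e': node 19→20 ·f  → match P4@[77:78],P5@[78:78]
i=79 'd': node 20→10 ·f

Result: [[2,4],[2,5],[7,0],[7,4],[7,5],[11,3],[15,3],[20,3],[32,2],[32,5],[36,1],[38,5],[40,5],[41,5],[46,0],[46,4],[46,5],[47,5],[48,5],[50,4],[50,5],[62,2],[62,5],[64,5],[65,5],[70,0],[70,4],[70,5],[73,1],[77,3],[78,4],[78,5]]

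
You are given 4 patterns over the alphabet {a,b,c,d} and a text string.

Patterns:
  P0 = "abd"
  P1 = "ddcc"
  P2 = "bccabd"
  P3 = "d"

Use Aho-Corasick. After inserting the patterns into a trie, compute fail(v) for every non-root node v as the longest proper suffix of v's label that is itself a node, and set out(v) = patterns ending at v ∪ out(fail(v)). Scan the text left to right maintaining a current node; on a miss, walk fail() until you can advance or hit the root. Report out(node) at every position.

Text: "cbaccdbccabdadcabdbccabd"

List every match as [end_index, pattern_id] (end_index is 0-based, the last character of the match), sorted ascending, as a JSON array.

Build automaton:
Trie nodes:
  n0 'ε': a→1 b→8 d→4
  n1 'a': b→2
  n2 'ab': d→3
  n3 'abd': ·  [P0 ends]
  n4 'd': d→5  [P3 ends]
  n5 'dd': c→6
  n6 'ddc': c→7
  n7 'ddcc': ·  [P1 ends]
  n8 'b': c→9
  n9 'bc': c→10
  n10 'bcc': a→11
  n11 'bcca': b→12
  n12 'bccab': d→13
  n13 'bccabd': ·  [P2 ends]

Failure links (BFS by depth):
  fail(1) 'a': from fail(0)=0 chase 'a': 0 ⇒ 0;  out=∅∪out(0)=∅
  fail(4) 'd': from fail(0)=0 chase 'd': 0 ⇒ 0;  out={3}∪out(0)={3}
  fail(8) 'b': from fail(0)=0 chase 'b': 0 ⇒ 0;  out=∅∪out(0)=∅
  fail(2) 'ab': from fail(1)=0 chase 'b': 0 ⇒ 8;  out=∅∪out(8)=∅
  fail(5) 'dd': from fail(4)=0 chase 'd': 0 ⇒ 4;  out=∅∪out(4)={3}
  fail(9) 'bc': from fail(8)=0 chase 'c': 0 ⇒ 0;  out=∅∪out(0)=∅
  fail(3) 'abd': from fail(2)=8 chase 'd': 8→0 ⇒ 4;  out={0}∪out(4)={0,3}
  fail(6) 'ddc': from fail(5)=4 chase 'c': 4→0 ⇒ 0;  out=∅∪out(0)=∅
  fail(10) 'bcc': from fail(9)=0 chase 'c': 0 ⇒ 0;  out=∅∪out(0)=∅
  fail(7) 'ddcc': from fail(6)=0 chase 'c': 0 ⇒ 0;  out={1}∪out(0)={1}
  fail(11) 'bcca': from fail(10)=0 chase 'a': 0 ⇒ 1;  out=∅∪out(1)=∅
  fail(12) 'bccab': from fail(11)=1 chase 'b': 1 ⇒ 2;  out=∅∪out(2)=∅
  fail(13) 'bccabd': from fail(12)=2 chase 'd': 2 ⇒ 3;  out={2}∪out(3)={0,2,3}

Text stream:
pos 0 'c': at 0
pos 1 'b': at 8
pos 2 'a': at 1 ·f
pos 3 'c': at 0 ·f
pos 4 'c': at 0
pos 5 'd': at 4  ** P3@[5:5]
pos 6 'b': at 8 ·f
pos 7 'c': at 9
pos 8 'c': at 10
pos 9 'a': at 11
pos 10 'b': at 12
pos 11 'd': at 13  ** P0@[9:11],P2@[6:11],P3@[11:11]
pos 12 'a': at 1 ·f
pos 13 'd': at 4 ·f  ** P3@[13:13]
pos 14 'c': at 0 ·f
pos 15 'a': at 1
pos 16 'b': at 2
pos 17 'd': at 3  ** P0@[15:17],P3@[17:17]
pos 18 'b': at 8 ·f
pos 19 'c': at 9
pos 20 'c': at 10
pos 21 'a': at 11
pos 22 'b': at 12
pos 23 'd': at 13  ** P0@[21:23],P2@[18:23],P3@[23:23]

All matches (sorted): [[5,3],[11,0],[11,2],[11,3],[13,3],[17,0],[17,3],[23,0],[23,2],[23,3]]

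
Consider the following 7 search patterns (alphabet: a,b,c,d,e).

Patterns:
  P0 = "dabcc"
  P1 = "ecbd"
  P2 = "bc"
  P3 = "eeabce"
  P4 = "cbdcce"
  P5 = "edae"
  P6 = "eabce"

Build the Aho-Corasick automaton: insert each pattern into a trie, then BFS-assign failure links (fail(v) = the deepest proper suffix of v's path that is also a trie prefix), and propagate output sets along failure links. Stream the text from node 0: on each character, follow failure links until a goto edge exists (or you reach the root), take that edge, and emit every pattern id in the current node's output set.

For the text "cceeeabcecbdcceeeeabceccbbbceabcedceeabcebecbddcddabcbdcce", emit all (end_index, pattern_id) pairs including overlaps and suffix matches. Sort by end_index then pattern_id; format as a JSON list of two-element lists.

Build automaton:
Trie (insert patterns):
  0='ε' goto b→10 c→17 d→1 e→6
  1='d' goto a→2
  2='da' goto b→3
  3='dab' goto c→4
  4='dabc' goto c→5
  5='dabcc' goto ·  [P0 ends]
  6='e' goto a→26 c→7 d→23 e→12
  7='ec' goto b→8
  8='ecb' goto d→9
  9='ecbd' goto ·  [P1 ends]
  10='b' goto c→11
  11='bc' goto ·  [P2 ends]
  12='ee' goto a→13
  13='eea' goto b→14
  14='eeab' goto c→15
  15='eeabc' goto e→16
  16='eeabce' goto ·  [P3 ends]
  17='c' goto b→18
  18='cb' goto d→19
  19='cbd' goto c→20
  20='cbdc' goto c→21
  21='cbdcc' goto e→22
  22='cbdcce' goto ·  [P4 ends]
  23='ed' goto a→24
  24='eda' goto e→25
  25='edae' goto ·  [P5 ends]
  26='ea' goto b→27
  27='eab' goto c→28
  28='eabc' goto e→29
  29='eabce' goto ·  [P6 ends]

Failure links (BFS by depth):
  fail(1) 'd': from fail(0)=0 chase 'd': 0 ⇒ 0;  out=∅∪out(0)=∅
  fail(6) 'e': from fail(0)=0 chase 'e': 0 ⇒ 0;  out=∅∪out(0)=∅
  fail(10) 'b': from fail(0)=0 chase 'b': 0 ⇒ 0;  out=∅∪out(0)=∅
  fail(17) 'c': from fail(0)=0 chase 'c': 0 ⇒ 0;  out=∅∪out(0)=∅
  fail(2) 'da': from fail(1)=0 chase 'a': 0 ⇒ 0;  out=∅∪out(0)=∅
  fail(7) 'ec': from fail(6)=0 chase 'c': 0 ⇒ 17;  out=∅∪out(17)=∅
  fail(11) 'bc': from fail(10)=0 chase 'c': 0 ⇒ 17;  out={2}∪out(17)={2}
  fail(12) 'ee': from fail(6)=0 chase 'e': 0 ⇒ 6;  out=∅∪out(6)=∅
  fail(18) 'cb': from fail(17)=0 chase 'b': 0 ⇒ 10;  out=∅∪out(10)=∅
  fail(23) 'ed': from fail(6)=0 chase 'd': 0 ⇒ 1;  out=∅∪out(1)=∅
  fail(26) 'ea': from fail(6)=0 chase 'a': 0 ⇒ 0;  out=∅∪out(0)=∅
  fail(3) 'dab': from fail(2)=0 chase 'b': 0 ⇒ 10;  out=∅∪out(10)=∅
  fail(8) 'ecb': from fail(7)=17 chase 'b': 17 ⇒ 18;  out=∅∪out(18)=∅
  fail(13) 'eea': from fail(12)=6 chase 'a': 6 ⇒ 26;  out=∅∪out(26)=∅
  fail(19) 'cbd': from fail(18)=10 chase 'd': 10→0 ⇒ 1;  out=∅∪out(1)=∅
  fail(24) 'eda': from fail(23)=1 chase 'a': 1 ⇒ 2;  out=∅∪out(2)=∅
  fail(27) 'eab': from fail(26)=0 chase 'b': 0 ⇒ 10;  out=∅∪out(10)=∅
  fail(4) 'dabc': from fail(3)=10 chase 'c': 10 ⇒ 11;  out=∅∪out(11)={2}
  fail(9) 'ecbd': from fail(8)=18 chase 'd': 18 ⇒ 19;  out={1}∪out(19)={1}
  fail(14) 'eeab': from fail(13)=26 chase 'b': 26 ⇒ 27;  out=∅∪out(27)=∅
  fail(20) 'cbdc': from fail(19)=1 chase 'c': 1→0 ⇒ 17;  out=∅∪out(17)=∅
  fail(25) 'edae': from fail(24)=2 chase 'e': 2→0 ⇒ 6;  out={5}∪out(6)={5}
  fail(28) 'eabc': from fail(27)=10 chase 'c': 10 ⇒ 11;  out=∅∪out(11)={2}
  fail(5) 'dabcc': from fail(4)=11 chase 'c': 11→17→0 ⇒ 17;  out={0}∪out(17)={0}
  fail(15) 'eeabc': from fail(14)=27 chase 'c': 27 ⇒ 28;  out=∅∪out(28)={2}
  fail(21) 'cbdcc': from fail(20)=17 chase 'c': 17→0 ⇒ 17;  out=∅∪out(17)=∅
  fail(29) 'eabce': from fail(28)=11 chase 'e': 11→17→0 ⇒ 6;  out={6}∪out(6)={6}
  fail(16) 'eeabce': from fail(15)=28 chase 'e': 28 ⇒ 29;  out={3}∪out(29)={3,6}
  fail(22) 'cbdcce': from fail(21)=17 chase 'e': 17→0 ⇒ 6;  out={4}∪out(6)={4}

Scan:
i=0 'c': node 0→17
i=1 'c': node 17→17 (fail-walked)
i=2 'e': node 17→6 (fail-walked)
i=3 'e': node 6→12
i=4 'e': node 12→12 (fail-walked)
i=5 'a': node 12→13
i=6 'b': node 13→14
i=7 'c': node 14→15  ** P2@[6:7]
i=8 'e': node 15→16  ** P3@[3:8],P6@[4:8]
i=9 'c': node 16→7 (fail-walked)
i=10 'b': node 7→8
i=11 'd': node 8→9  ** P1@[8:11]
i=12 'c': node 9→20 (fail-walked)
i=13 'c': node 20→21
i=14 'e': node 21→22  ** P4@[9:14]
i=15 'e': node 22→12 (fail-walked)
i=16 'e': node 12→12 (fail-walked)
i=17 'e': node 12→12 (fail-walked)
i=18 'a': node 12→13
i=19 'b': node 13→14
i=20 'c': node 14→15  ** P2@[19:20]
i=21 'e': node 15→16  ** P3@[16:21],P6@[17:21]
i=22 'c': node 16→7 (fail-walked)
i=23 'c': node 7→17 (fail-walked)
i=24 'b': node 17→18
i=25 'b': node 18→10 (fail-walked)
i=26 'b': node 10→10 (fail-walked)
i=27 'c': node 10→11  ** P2@[26:27]
i=28 'e': node 11→6 (fail-walked)
i=29 'a': node 6→26
i=30 'b': node 26→27
i=31 'c': node 27→28  ** P2@[30:31]
i=32 'e': node 28→29  ** P6@[28:32]
i=33 'd': node 29→23 (fail-walked)
i=34 'c': node 23→17 (fail-walked)
i=35 'e': node 17→6 (fail-walked)
i=36 'e': node 6→12
i=37 'a': node 12→13
i=38 'b': node 13→14
i=39 'c': node 14→15  ** P2@[38:39]
i=40 'e': node 15→16  ** P3@[35:40],P6@[36:40]
i=41 'b': node 16→10 (fail-walked)
i=42 'e': node 10→6 (fail-walked)
i=43 'c': node 6→7
i=44 'b': node 7→8
i=45 'd': node 8→9  ** P1@[42:45]
i=46 'd': node 9→1 (fail-walked)
i=47 'c': node 1→17 (fail-walked)
i=48 'd': node 17→1 (fail-walked)
i=49 'd': node 1→1 (fail-walked)
i=50 'a': node 1→2
i=51 'b': node 2→3
i=52 'c': node 3→4  ** P2@[51:52]
i=53 'b': node 4→18 (fail-walked)
i=54 'd': node 18→19
i=55 'c': node 19→20
i=56 'c': node 20→21
i=57 'e': node 21→22  ** P4@[52:57]

Matches: [[7,2],[8,3],[8,6],[11,1],[14,4],[20,2],[21,3],[21,6],[27,2],[31,2],[32,6],[39,2],[40,3],[40,6],[45,1],[52,2],[57,4]]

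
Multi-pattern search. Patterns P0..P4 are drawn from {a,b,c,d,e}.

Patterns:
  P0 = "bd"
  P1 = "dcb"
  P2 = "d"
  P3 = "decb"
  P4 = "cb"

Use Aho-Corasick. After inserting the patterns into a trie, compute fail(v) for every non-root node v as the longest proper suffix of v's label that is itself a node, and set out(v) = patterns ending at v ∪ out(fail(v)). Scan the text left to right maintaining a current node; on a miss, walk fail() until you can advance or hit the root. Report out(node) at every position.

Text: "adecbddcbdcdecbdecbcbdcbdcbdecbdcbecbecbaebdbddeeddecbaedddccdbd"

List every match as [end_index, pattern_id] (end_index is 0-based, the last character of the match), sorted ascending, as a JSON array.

Build automaton:
Trie (insert patterns):
  n0 'ε': b→1 c→9 d→3
  n1 'b': d→2
  n2 'bd': ·  [P0 ends]
  n3 'd': c→4 e→6  [P2 ends]
  n4 'dc': b→5
  n5 'dcb': ·  [P1 ends]
  n6 'de': c→7
  n7 'dec': b→8
  n8 'decb': ·  [P3 ends]
  n9 'c': b→10
  n10 'cb': ·  [P4 ends]

Failure links (BFS by depth):
  n1('b'): parent n0 fail=0; on 'b' 0 → fail=0;  out ∅∪∅=∅
  n3('d'): parent n0 fail=0; on 'd' 0 → fail=0;  out {2}∪∅={2}
  n9('c'): parent n0 fail=0; on 'c' 0 → fail=0;  out ∅∪∅=∅
  n2('bd'): parent n1 fail=0; on 'd' 0 → fail=3;  out {0}∪{2}={0,2}
  n4('dc'): parent n3 fail=0; on 'c' 0 → fail=9;  out ∅∪∅=∅
  n6('de'): parent n3 fail=0; on 'e' 0 → fail=0;  out ∅∪∅=∅
  n10('cb'): parent n9 fail=0; on 'b' 0 → fail=1;  out {4}∪∅={4}
  n5('dcb'): parent n4 fail=9; on 'b' 9 → fail=10;  out {1}∪{4}={1,4}
  n7('dec'): parent n6 fail=0; on 'c' 0 → fail=9;  out ∅∪∅=∅
  n8('decb'): parent n7 fail=9; on 'b' 9 → fail=10;  out {3}∪{4}={3,4}

Run:
[0] read 'a'  n0⇒n0
[1] read 'd'  n0⇒n3  emit P2@[1:1]
[2] read 'e'  n3⇒n6
[3] read 'c'  n6⇒n7
[4] read 'b'  n7⇒n8  emit P3@[1:4],P4@[3:4]
[5] read 'd'  n8⇒n2 (fail-walked)  emit P0@[4:5],P2@[5:5]
[6] read 'd'  n2⇒n3 (fail-walked)  emit P2@[6:6]
[7] read 'c'  n3⇒n4
[8] read 'b'  n4⇒n5  emit P1@[6:8],P4@[7:8]
[9] read 'd'  n5⇒n2 (fail-walked)  emit P0@[8:9],P2@[9:9]
[10] read 'c'  n2⇒n4 (fail-walked)
[11] read 'd'  n4⇒n3 (fail-walked)  emit P2@[11:11]
[12] read 'e'  n3⇒n6
[13] read 'c'  n6⇒n7
[14] read 'b'  n7⇒n8  emit P3@[11:14],P4@[13:14]
[15] read 'd'  n8⇒n2 (fail-walked)  emit P0@[14:15],P2@[15:15]
[16] read 'e'  n2⇒n6 (fail-walked)
[17] read 'c'  n6⇒n7
[18] read 'b'  n7⇒n8  emit P3@[15:18],P4@[17:18]
[19] read 'c'  n8⇒n9 (fail-walked)
[20] read 'b'  n9⇒n10  emit P4@[19:20]
[21] read 'd'  n10⇒n2 (fail-walked)  emit P0@[20:21],P2@[21:21]
[22] read 'c'  n2⇒n4 (fail-walked)
[23] read 'b'  n4⇒n5  emit P1@[21:23],P4@[22:23]
[24] read 'd'  n5⇒n2 (fail-walked)  emit P0@[23:24],P2@[24:24]
[25] read 'c'  n2⇒n4 (fail-walked)
[26] read 'b'  n4⇒n5  emit P1@[24:26],P4@[25:26]
[27] read 'd'  n5⇒n2 (fail-walked)  emit P0@[26:27],P2@[27:27]
[28] read 'e'  n2⇒n6 (fail-walked)
[29] read 'c'  n6⇒n7
[30] read 'b'  n7⇒n8  emit P3@[27:30],P4@[29:30]
[31] read 'd'  n8⇒n2 (fail-walked)  emit P0@[30:31],P2@[31:31]
[32] read 'c'  n2⇒n4 (fail-walked)
[33] read 'b'  n4⇒n5  emit P1@[31:33],P4@[32:33]
[34] read 'e'  n5⇒n0 (fail-walked)
[35] read 'c'  n0⇒n9
[36] read 'b'  n9⇒n10  emit P4@[35:36]
[37] read 'e'  n10⇒n0 (fail-walked)
[38] read 'c'  n0⇒n9
[39] read 'b'  n9⇒n10  emit P4@[38:39]
[40] read 'a'  n10⇒n0 (fail-walked)
[41] read 'e'  n0⇒n0
[42] read 'b'  n0⇒n1
[43] read 'd'  n1⇒n2  emit P0@[42:43],P2@[43:43]
[44] read 'b'  n2⇒n1 (fail-walked)
[45] read 'd'  n1⇒n2  emit P0@[44:45],P2@[45:45]
[46] read 'd'  n2⇒n3 (fail-walked)  emit P2@[46:46]
[47] read 'e'  n3⇒n6
[48] read 'e'  n6⇒n0 (fail-walked)
[49] read 'd'  n0⇒n3  emit P2@[49:49]
[50] read 'd'  n3⇒n3 (fail-walked)  emit P2@[50:50]
[51] read 'e'  n3⇒n6
[52] read 'c'  n6⇒n7
[53] read 'b'  n7⇒n8  emit P3@[50:53],P4@[52:53]
[54] read 'a'  n8⇒n0 (fail-walked)
[55] read 'e'  n0⇒n0
[56] read 'd'  n0⇒n3  emit P2@[56:56]
[57] read 'd'  n3⇒n3 (fail-walked)  emit P2@[57:57]
[58] read 'd'  n3⇒n3 (fail-walked)  emit P2@[58:58]
[59] read 'c'  n3⇒n4
[60] read 'c'  n4⇒n9 (fail-walked)
[61] read 'd'  n9⇒n3 (fail-walked)  emit P2@[61:61]
[62] read 'b'  n3⇒n1 (fail-walked)
[63] read 'd'  n1⇒n2  emit P0@[62:63],P2@[63:63]

All matches (sorted): [[1,2],[4,3],[4,4],[5,0],[5,2],[6,2],[8,1],[8,4],[9,0],[9,2],[11,2],[14,3],[14,4],[15,0],[15,2],[18,3],[18,4],[20,4],[21,0],[21,2],[23,1],[23,4],[24,0],[24,2],[26,1],[26,4],[27,0],[27,2],[30,3],[30,4],[31,0],[31,2],[33,1],[33,4],[36,4],[39,4],[43,0],[43,2],[45,0],[45,2],[46,2],[49,2],[50,2],[53,3],[53,4],[56,2],[57,2],[58,2],[61,2],[63,0],[63,2]]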